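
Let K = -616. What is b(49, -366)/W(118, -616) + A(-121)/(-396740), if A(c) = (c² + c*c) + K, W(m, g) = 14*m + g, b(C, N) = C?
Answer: -366347/14679380 ≈ -0.024957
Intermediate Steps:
W(m, g) = g + 14*m
A(c) = -616 + 2*c² (A(c) = (c² + c*c) - 616 = (c² + c²) - 616 = 2*c² - 616 = -616 + 2*c²)
b(49, -366)/W(118, -616) + A(-121)/(-396740) = 49/(-616 + 14*118) + (-616 + 2*(-121)²)/(-396740) = 49/(-616 + 1652) + (-616 + 2*14641)*(-1/396740) = 49/1036 + (-616 + 29282)*(-1/396740) = 49*(1/1036) + 28666*(-1/396740) = 7/148 - 14333/198370 = -366347/14679380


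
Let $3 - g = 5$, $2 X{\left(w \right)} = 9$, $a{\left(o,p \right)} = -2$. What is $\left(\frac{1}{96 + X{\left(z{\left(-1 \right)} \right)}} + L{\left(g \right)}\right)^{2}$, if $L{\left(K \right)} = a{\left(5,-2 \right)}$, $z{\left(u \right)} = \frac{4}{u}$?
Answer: $\frac{160000}{40401} \approx 3.9603$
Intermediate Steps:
$X{\left(w \right)} = \frac{9}{2}$ ($X{\left(w \right)} = \frac{1}{2} \cdot 9 = \frac{9}{2}$)
$g = -2$ ($g = 3 - 5 = -2$)
$L{\left(K \right)} = -2$
$\left(\frac{1}{96 + X{\left(z{\left(-1 \right)} \right)}} + L{\left(g \right)}\right)^{2} = \left(\frac{1}{96 + \frac{9}{2}} - 2\right)^{2} = \left(\frac{1}{\frac{201}{2}} - 2\right)^{2} = \left(\frac{2}{201} - 2\right)^{2} = \left(- \frac{400}{201}\right)^{2} = \frac{160000}{40401}$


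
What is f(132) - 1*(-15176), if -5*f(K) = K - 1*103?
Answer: 75851/5 ≈ 15170.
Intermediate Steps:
f(K) = 103/5 - K/5 (f(K) = -(K - 1*103)/5 = -(K - 103)/5 = -(-103 + K)/5 = 103/5 - K/5)
f(132) - 1*(-15176) = (103/5 - 1/5*132) - 1*(-15176) = (103/5 - 132/5) + 15176 = -29/5 + 15176 = 75851/5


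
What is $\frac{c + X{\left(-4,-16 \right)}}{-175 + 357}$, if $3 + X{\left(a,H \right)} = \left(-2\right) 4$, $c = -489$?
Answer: $- \frac{250}{91} \approx -2.7473$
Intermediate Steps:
$X{\left(a,H \right)} = -11$ ($X{\left(a,H \right)} = -3 - 8 = -11$)
$\frac{c + X{\left(-4,-16 \right)}}{-175 + 357} = \frac{-489 - 11}{-175 + 357} = - \frac{500}{182} = \left(-500\right) \frac{1}{182} = - \frac{250}{91}$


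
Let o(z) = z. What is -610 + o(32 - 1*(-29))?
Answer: -549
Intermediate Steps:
-610 + o(32 - 1*(-29)) = -610 + (32 - 1*(-29)) = -610 + (32 + 29) = -610 + 61 = -549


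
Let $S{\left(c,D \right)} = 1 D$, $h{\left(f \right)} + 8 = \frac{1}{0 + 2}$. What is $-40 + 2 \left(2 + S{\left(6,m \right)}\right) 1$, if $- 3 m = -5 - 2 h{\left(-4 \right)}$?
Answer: $- \frac{128}{3} \approx -42.667$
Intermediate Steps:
$h{\left(f \right)} = - \frac{15}{2}$ ($h{\left(f \right)} = -8 + \frac{1}{0 + 2} = -8 + \frac{1}{2} = - \frac{15}{2}$)
$m = - \frac{10}{3}$ ($m = - \frac{-5 - -15}{3} = - \frac{-5 + 15}{3} = \left(- \frac{1}{3}\right) 10 = - \frac{10}{3} \approx -3.3333$)
$S{\left(c,D \right)} = D$
$-40 + 2 \left(2 + S{\left(6,m \right)}\right) 1 = -40 + 2 \left(2 - \frac{10}{3}\right) 1 = -40 + 2 \left(\left(- \frac{4}{3}\right) 1\right) = -40 + 2 \left(- \frac{4}{3}\right) = -40 - \frac{8}{3} = - \frac{128}{3}$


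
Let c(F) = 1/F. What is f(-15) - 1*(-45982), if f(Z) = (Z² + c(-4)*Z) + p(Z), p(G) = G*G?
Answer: 185743/4 ≈ 46436.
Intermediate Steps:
p(G) = G²
f(Z) = 2*Z² - Z/4 (f(Z) = (Z² + Z/(-4)) + Z² = (Z² - Z/4) + Z² = 2*Z² - Z/4)
f(-15) - 1*(-45982) = (¼)*(-15)*(-1 + 8*(-15)) - 1*(-45982) = (¼)*(-15)*(-1 - 120) + 45982 = (¼)*(-15)*(-121) + 45982 = 1815/4 + 45982 = 185743/4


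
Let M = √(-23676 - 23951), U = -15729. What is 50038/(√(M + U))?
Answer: 50038/√(-15729 + I*√47627) ≈ 2.7675 - 398.95*I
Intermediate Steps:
M = I*√47627 (M = √(-47627) = I*√47627 ≈ 218.24*I)
50038/(√(M + U)) = 50038/(√(I*√47627 - 15729)) = 50038/(√(-15729 + I*√47627)) = 50038/√(-15729 + I*√47627)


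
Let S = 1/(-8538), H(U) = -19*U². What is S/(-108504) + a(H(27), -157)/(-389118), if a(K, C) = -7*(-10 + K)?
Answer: -14981084391331/60080283028656 ≈ -0.24935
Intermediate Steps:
S = -1/8538 ≈ -0.00011712
a(K, C) = 70 - 7*K
S/(-108504) + a(H(27), -157)/(-389118) = -1/8538/(-108504) + (70 - (-133)*27²)/(-389118) = -1/8538*(-1/108504) + (70 - (-133)*729)*(-1/389118) = 1/926407152 + (70 - 7*(-13851))*(-1/389118) = 1/926407152 + (70 + 96957)*(-1/389118) = 1/926407152 + 97027*(-1/389118) = 1/926407152 - 97027/389118 = -14981084391331/60080283028656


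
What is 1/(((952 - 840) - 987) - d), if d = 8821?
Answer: -1/9696 ≈ -0.00010314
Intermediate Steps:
1/(((952 - 840) - 987) - d) = 1/(((952 - 840) - 987) - 1*8821) = 1/((112 - 987) - 8821) = 1/(-875 - 8821) = 1/(-9696) = -1/9696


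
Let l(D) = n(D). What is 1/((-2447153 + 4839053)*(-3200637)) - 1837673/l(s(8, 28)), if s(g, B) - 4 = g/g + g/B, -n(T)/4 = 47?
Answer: 879281006780063857/89953342773525 ≈ 9774.9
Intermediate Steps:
n(T) = -188 (n(T) = -4*47 = -188)
s(g, B) = 5 + g/B (s(g, B) = 4 + (g/g + g/B) = 4 + (1 + g/B) = 5 + g/B)
l(D) = -188
1/((-2447153 + 4839053)*(-3200637)) - 1837673/l(s(8, 28)) = 1/((-2447153 + 4839053)*(-3200637)) - 1837673/(-188) = -1/3200637/2391900 - 1837673*(-1/188) = (1/2391900)*(-1/3200637) + 1837673/188 = -1/7655603640300 + 1837673/188 = 879281006780063857/89953342773525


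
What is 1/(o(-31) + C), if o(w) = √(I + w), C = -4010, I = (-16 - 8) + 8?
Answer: -4010/16080147 - I*√47/16080147 ≈ -0.00024938 - 4.2634e-7*I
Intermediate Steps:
I = -16 (I = -24 + 8 = -16)
o(w) = √(-16 + w)
1/(o(-31) + C) = 1/(√(-16 - 31) - 4010) = 1/(√(-47) - 4010) = 1/(I*√47 - 4010) = 1/(-4010 + I*√47)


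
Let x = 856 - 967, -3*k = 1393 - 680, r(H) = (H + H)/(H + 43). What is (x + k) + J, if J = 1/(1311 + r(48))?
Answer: -41629663/119397 ≈ -348.67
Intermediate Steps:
r(H) = 2*H/(43 + H) (r(H) = (2*H)/(43 + H) = 2*H/(43 + H))
J = 91/119397 (J = 1/(1311 + 2*48/(43 + 48)) = 1/(1311 + 2*48/91) = 1/(1311 + 2*48*(1/91)) = 1/(1311 + 96/91) = 1/(119397/91) = 91/119397 ≈ 0.00076216)
k = -713/3 (k = -(1393 - 680)/3 = -⅓*713 = -713/3 ≈ -237.67)
x = -111
(x + k) + J = (-111 - 713/3) + 91/119397 = -1046/3 + 91/119397 = -41629663/119397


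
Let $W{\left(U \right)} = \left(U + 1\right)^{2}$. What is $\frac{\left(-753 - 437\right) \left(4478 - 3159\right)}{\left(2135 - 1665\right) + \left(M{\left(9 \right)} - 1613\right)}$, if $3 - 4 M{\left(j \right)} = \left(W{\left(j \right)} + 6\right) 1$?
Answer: $\frac{73864}{55} \approx 1343.0$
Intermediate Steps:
$W{\left(U \right)} = \left(1 + U\right)^{2}$
$M{\left(j \right)} = - \frac{3}{4} - \frac{\left(1 + j\right)^{2}}{4}$ ($M{\left(j \right)} = \frac{3}{4} - \frac{\left(\left(1 + j\right)^{2} + 6\right) 1}{4} = \frac{3}{4} - \frac{\left(6 + \left(1 + j\right)^{2}\right) 1}{4} = \frac{3}{4} - \frac{6 + \left(1 + j\right)^{2}}{4} = \frac{3}{4} - \left(\frac{3}{2} + \frac{\left(1 + j\right)^{2}}{4}\right) = - \frac{3}{4} - \frac{\left(1 + j\right)^{2}}{4}$)
$\frac{\left(-753 - 437\right) \left(4478 - 3159\right)}{\left(2135 - 1665\right) + \left(M{\left(9 \right)} - 1613\right)} = \frac{\left(-753 - 437\right) \left(4478 - 3159\right)}{\left(2135 - 1665\right) - \left(\frac{6455}{4} + \frac{\left(1 + 9\right)^{2}}{4}\right)} = \frac{\left(-1190\right) 1319}{\left(2135 - 1665\right) - \left(\frac{6455}{4} + 25\right)} = - \frac{1569610}{470 - \frac{6555}{4}} = - \frac{1569610}{- \frac{4675}{4}} = \left(-1569610\right) \left(- \frac{4}{4675}\right) = \frac{73864}{55}$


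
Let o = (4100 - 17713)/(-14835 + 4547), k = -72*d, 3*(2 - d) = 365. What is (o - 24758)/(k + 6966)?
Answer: -84898897/53435872 ≈ -1.5888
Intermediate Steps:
d = -359/3 (d = 2 - 1/3*365 = 2 - 365/3 = -359/3 ≈ -119.67)
k = 8616 (k = -72*(-359/3) = 8616)
o = 13613/10288 (o = -13613/(-10288) = -13613*(-1/10288) = 13613/10288 ≈ 1.3232)
(o - 24758)/(k + 6966) = (13613/10288 - 24758)/(8616 + 6966) = -254696691/10288/15582 = -254696691/10288*1/15582 = -84898897/53435872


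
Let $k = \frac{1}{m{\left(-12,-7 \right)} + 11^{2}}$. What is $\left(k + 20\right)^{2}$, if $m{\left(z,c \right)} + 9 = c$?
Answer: $\frac{4414201}{11025} \approx 400.38$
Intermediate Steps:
$m{\left(z,c \right)} = -9 + c$
$k = \frac{1}{105}$ ($k = \frac{1}{\left(-9 - 7\right) + 11^{2}} = \frac{1}{-16 + 121} = \frac{1}{105} \approx 0.0095238$)
$\left(k + 20\right)^{2} = \left(\frac{1}{105} + 20\right)^{2} = \left(\frac{2101}{105}\right)^{2} = \frac{4414201}{11025}$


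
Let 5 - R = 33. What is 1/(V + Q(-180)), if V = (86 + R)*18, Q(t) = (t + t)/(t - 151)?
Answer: 331/345924 ≈ 0.00095686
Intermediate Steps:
R = -28 (R = 5 - 1*33 = 5 - 33 = -28)
Q(t) = 2*t/(-151 + t) (Q(t) = (2*t)/(-151 + t) = 2*t/(-151 + t))
V = 1044 (V = (86 - 28)*18 = 58*18 = 1044)
1/(V + Q(-180)) = 1/(1044 + 2*(-180)/(-151 - 180)) = 1/(1044 + 2*(-180)/(-331)) = 1/(1044 + 2*(-180)*(-1/331)) = 1/(1044 + 360/331) = 1/(345924/331) = 331/345924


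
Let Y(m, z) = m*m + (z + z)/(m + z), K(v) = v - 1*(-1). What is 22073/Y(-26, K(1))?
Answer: 132438/4055 ≈ 32.660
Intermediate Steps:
K(v) = 1 + v (K(v) = v + 1 = 1 + v)
Y(m, z) = m**2 + 2*z/(m + z) (Y(m, z) = m**2 + (2*z)/(m + z) = m**2 + 2*z/(m + z))
22073/Y(-26, K(1)) = 22073/((((-26)**3 + 2*(1 + 1) + (1 + 1)*(-26)**2)/(-26 + (1 + 1)))) = 22073/(((-17576 + 2*2 + 2*676)/(-26 + 2))) = 22073/(((-17576 + 4 + 1352)/(-24))) = 22073/((-1/24*(-16220))) = 22073/(4055/6) = 22073*(6/4055) = 132438/4055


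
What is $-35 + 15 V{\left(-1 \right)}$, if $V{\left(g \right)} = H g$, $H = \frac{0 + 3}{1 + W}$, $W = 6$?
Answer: $- \frac{290}{7} \approx -41.429$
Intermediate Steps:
$H = \frac{3}{7}$ ($H = \frac{0 + 3}{1 + 6} = \frac{3}{7} \approx 0.42857$)
$V{\left(g \right)} = \frac{3 g}{7}$
$-35 + 15 V{\left(-1 \right)} = -35 + 15 \cdot \frac{3}{7} \left(-1\right) = -35 + 15 \left(- \frac{3}{7}\right) = -35 - \frac{45}{7} = - \frac{290}{7}$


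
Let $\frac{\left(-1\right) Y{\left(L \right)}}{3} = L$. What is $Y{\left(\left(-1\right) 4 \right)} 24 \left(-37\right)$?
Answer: $-10656$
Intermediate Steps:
$Y{\left(L \right)} = - 3 L$
$Y{\left(\left(-1\right) 4 \right)} 24 \left(-37\right) = - 3 \left(\left(-1\right) 4\right) 24 \left(-37\right) = \left(-3\right) \left(-4\right) 24 \left(-37\right) = 12 \cdot 24 \left(-37\right) = 288 \left(-37\right) = -10656$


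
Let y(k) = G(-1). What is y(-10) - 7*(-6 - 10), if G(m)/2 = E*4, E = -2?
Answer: 96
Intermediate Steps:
G(m) = -16 (G(m) = 2*(-2*4) = 2*(-8) = -16)
y(k) = -16
y(-10) - 7*(-6 - 10) = -16 - 7*(-6 - 10) = -16 - 7*(-16) = -16 + 112 = 96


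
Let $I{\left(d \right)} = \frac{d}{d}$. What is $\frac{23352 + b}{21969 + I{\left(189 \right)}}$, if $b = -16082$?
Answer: $\frac{727}{2197} \approx 0.33091$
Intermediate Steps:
$I{\left(d \right)} = 1$
$\frac{23352 + b}{21969 + I{\left(189 \right)}} = \frac{23352 - 16082}{21969 + 1} = \frac{7270}{21970} = 7270 \cdot \frac{1}{21970} = \frac{727}{2197}$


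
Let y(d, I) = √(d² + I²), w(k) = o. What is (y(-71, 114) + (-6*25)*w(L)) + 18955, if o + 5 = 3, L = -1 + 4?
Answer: 19255 + √18037 ≈ 19389.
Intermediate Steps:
L = 3
o = -2 (o = -5 + 3 = -2)
w(k) = -2
y(d, I) = √(I² + d²)
(y(-71, 114) + (-6*25)*w(L)) + 18955 = (√(114² + (-71)²) - 6*25*(-2)) + 18955 = (√(12996 + 5041) - 150*(-2)) + 18955 = (√18037 + 300) + 18955 = (300 + √18037) + 18955 = 19255 + √18037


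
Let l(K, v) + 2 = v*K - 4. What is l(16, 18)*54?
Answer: 15228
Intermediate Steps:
l(K, v) = -6 + K*v (l(K, v) = -2 + (v*K - 4) = -2 + (K*v - 4) = -2 + (-4 + K*v) = -6 + K*v)
l(16, 18)*54 = (-6 + 16*18)*54 = (-6 + 288)*54 = 282*54 = 15228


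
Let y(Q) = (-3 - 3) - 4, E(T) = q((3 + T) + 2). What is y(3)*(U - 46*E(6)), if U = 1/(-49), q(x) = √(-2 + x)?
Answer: 67630/49 ≈ 1380.2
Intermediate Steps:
E(T) = √(3 + T) (E(T) = √(-2 + ((3 + T) + 2)) = √(-2 + (5 + T)) = √(3 + T))
U = -1/49 ≈ -0.020408
y(Q) = -10 (y(Q) = -6 - 4 = -10)
y(3)*(U - 46*E(6)) = -10*(-1/49 - 46*√(3 + 6)) = -10*(-1/49 - 46*√9) = -10*(-1/49 - 46*3) = -10*(-1/49 - 138) = -10*(-6763/49) = 67630/49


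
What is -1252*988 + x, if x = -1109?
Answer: -1238085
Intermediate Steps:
-1252*988 + x = -1252*988 - 1109 = -1236976 - 1109 = -1238085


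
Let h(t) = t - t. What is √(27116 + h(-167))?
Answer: 2*√6779 ≈ 164.67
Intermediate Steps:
h(t) = 0
√(27116 + h(-167)) = √(27116 + 0) = √27116 = 2*√6779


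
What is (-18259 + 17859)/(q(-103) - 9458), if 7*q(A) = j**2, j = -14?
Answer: 40/943 ≈ 0.042418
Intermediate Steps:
q(A) = 28 (q(A) = (1/7)*(-14)**2 = (1/7)*196 = 28)
(-18259 + 17859)/(q(-103) - 9458) = (-18259 + 17859)/(28 - 9458) = -400/(-9430) = -400*(-1/9430) = 40/943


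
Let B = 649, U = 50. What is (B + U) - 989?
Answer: -290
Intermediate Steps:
(B + U) - 989 = (649 + 50) - 989 = 699 - 989 = -290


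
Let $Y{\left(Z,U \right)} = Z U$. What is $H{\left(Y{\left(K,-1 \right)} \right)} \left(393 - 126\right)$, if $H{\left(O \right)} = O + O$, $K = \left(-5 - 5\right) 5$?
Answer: $26700$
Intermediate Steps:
$K = -50$ ($K = \left(-10\right) 5 = -50$)
$Y{\left(Z,U \right)} = U Z$
$H{\left(O \right)} = 2 O$
$H{\left(Y{\left(K,-1 \right)} \right)} \left(393 - 126\right) = 2 \left(\left(-1\right) \left(-50\right)\right) \left(393 - 126\right) = 2 \cdot 50 \cdot 267 = 100 \cdot 267 = 26700$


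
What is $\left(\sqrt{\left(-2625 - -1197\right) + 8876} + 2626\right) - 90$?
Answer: $2536 + 14 \sqrt{38} \approx 2622.3$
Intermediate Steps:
$\left(\sqrt{\left(-2625 - -1197\right) + 8876} + 2626\right) - 90 = \left(\sqrt{\left(-2625 + 1197\right) + 8876} + 2626\right) - 90 = \left(\sqrt{-1428 + 8876} + 2626\right) - 90 = \left(\sqrt{7448} + 2626\right) - 90 = \left(14 \sqrt{38} + 2626\right) - 90 = \left(2626 + 14 \sqrt{38}\right) - 90 = 2536 + 14 \sqrt{38}$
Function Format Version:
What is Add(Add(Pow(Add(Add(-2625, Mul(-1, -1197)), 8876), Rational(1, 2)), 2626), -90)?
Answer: Add(2536, Mul(14, Pow(38, Rational(1, 2)))) ≈ 2622.3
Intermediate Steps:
Add(Add(Pow(Add(Add(-2625, Mul(-1, -1197)), 8876), Rational(1, 2)), 2626), -90) = Add(Add(Pow(Add(Add(-2625, 1197), 8876), Rational(1, 2)), 2626), -90) = Add(Add(Pow(Add(-1428, 8876), Rational(1, 2)), 2626), -90) = Add(Add(Pow(7448, Rational(1, 2)), 2626), -90) = Add(Add(Mul(14, Pow(38, Rational(1, 2))), 2626), -90) = Add(Add(2626, Mul(14, Pow(38, Rational(1, 2)))), -90) = Add(2536, Mul(14, Pow(38, Rational(1, 2))))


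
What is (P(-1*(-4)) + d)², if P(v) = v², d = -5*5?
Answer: 81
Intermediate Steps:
d = -25
(P(-1*(-4)) + d)² = ((-1*(-4))² - 25)² = (4² - 25)² = (16 - 25)² = (-9)² = 81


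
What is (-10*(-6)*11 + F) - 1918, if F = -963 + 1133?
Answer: -1088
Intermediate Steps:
F = 170
(-10*(-6)*11 + F) - 1918 = (-10*(-6)*11 + 170) - 1918 = (60*11 + 170) - 1918 = (660 + 170) - 1918 = 830 - 1918 = -1088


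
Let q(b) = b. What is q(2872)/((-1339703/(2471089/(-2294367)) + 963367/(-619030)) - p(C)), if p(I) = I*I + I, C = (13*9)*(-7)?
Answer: 4393235858380240/877957992530685227 ≈ 0.0050039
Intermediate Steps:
C = -819 (C = 117*(-7) = -819)
p(I) = I + I² (p(I) = I² + I = I + I²)
q(2872)/((-1339703/(2471089/(-2294367)) + 963367/(-619030)) - p(C)) = 2872/((-1339703/(2471089/(-2294367)) + 963367/(-619030)) - (-819)*(1 - 819)) = 2872/((-1339703/(2471089*(-1/2294367)) + 963367*(-1/619030)) - (-819)*(-818)) = 2872/((-1339703/(-2471089/2294367) - 963367/619030) - 1*669942) = 2872/((-1339703*(-2294367/2471089) - 963367/619030) - 669942) = 2872/((3073770353001/2471089 - 963367/619030) - 669942) = 2872/(1902753681052612367/1529678223670 - 669942) = 2872/(877957992530685227/1529678223670) = 2872*(1529678223670/877957992530685227) = 4393235858380240/877957992530685227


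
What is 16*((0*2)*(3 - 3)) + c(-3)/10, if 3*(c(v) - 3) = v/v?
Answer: ⅓ ≈ 0.33333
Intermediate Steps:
c(v) = 10/3 (c(v) = 3 + (v/v)/3 = 3 + (⅓)*1 = 3 + ⅓ = 10/3)
16*((0*2)*(3 - 3)) + c(-3)/10 = 16*((0*2)*(3 - 3)) + (10/3)/10 = 16*(0*0) + (10/3)*(⅒) = 16*0 + ⅓ = 0 + ⅓ = ⅓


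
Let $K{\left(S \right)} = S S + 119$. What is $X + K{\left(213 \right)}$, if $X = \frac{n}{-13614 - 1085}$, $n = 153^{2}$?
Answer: $\frac{668604703}{14699} \approx 45486.0$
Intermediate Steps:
$n = 23409$
$K{\left(S \right)} = 119 + S^{2}$ ($K{\left(S \right)} = S^{2} + 119 = 119 + S^{2}$)
$X = - \frac{23409}{14699}$ ($X = \frac{23409}{-13614 - 1085} = \frac{23409}{-14699} = 23409 \left(- \frac{1}{14699}\right) = - \frac{23409}{14699} \approx -1.5926$)
$X + K{\left(213 \right)} = - \frac{23409}{14699} + \left(119 + 213^{2}\right) = - \frac{23409}{14699} + \left(119 + 45369\right) = - \frac{23409}{14699} + 45488 = \frac{668604703}{14699}$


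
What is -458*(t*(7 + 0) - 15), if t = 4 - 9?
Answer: 22900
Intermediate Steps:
t = -5
-458*(t*(7 + 0) - 15) = -458*(-5*(7 + 0) - 15) = -458*(-5*7 - 15) = -458*(-35 - 15) = -458*(-50) = 22900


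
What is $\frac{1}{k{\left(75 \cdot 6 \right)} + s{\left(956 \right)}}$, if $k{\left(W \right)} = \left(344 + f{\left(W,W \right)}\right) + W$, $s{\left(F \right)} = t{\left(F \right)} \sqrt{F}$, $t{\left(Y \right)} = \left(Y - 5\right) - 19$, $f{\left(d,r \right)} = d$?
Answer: $- \frac{311}{207214252} + \frac{233 \sqrt{239}}{103607126} \approx 3.3266 \cdot 10^{-5}$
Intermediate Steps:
$t{\left(Y \right)} = -24 + Y$ ($t{\left(Y \right)} = \left(-5 + Y\right) - 19 = -24 + Y$)
$s{\left(F \right)} = \sqrt{F} \left(-24 + F\right)$ ($s{\left(F \right)} = \left(-24 + F\right) \sqrt{F} = \sqrt{F} \left(-24 + F\right)$)
$k{\left(W \right)} = 344 + 2 W$ ($k{\left(W \right)} = \left(344 + W\right) + W = 344 + 2 W$)
$\frac{1}{k{\left(75 \cdot 6 \right)} + s{\left(956 \right)}} = \frac{1}{\left(344 + 2 \cdot 75 \cdot 6\right) + \sqrt{956} \left(-24 + 956\right)} = \frac{1}{\left(344 + 2 \cdot 450\right) + 2 \sqrt{239} \cdot 932} = \frac{1}{\left(344 + 900\right) + 1864 \sqrt{239}} = \frac{1}{1244 + 1864 \sqrt{239}}$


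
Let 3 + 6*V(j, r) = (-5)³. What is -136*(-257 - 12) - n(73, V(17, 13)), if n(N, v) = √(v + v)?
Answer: 36584 - 8*I*√6/3 ≈ 36584.0 - 6.532*I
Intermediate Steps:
V(j, r) = -64/3 (V(j, r) = -½ + (⅙)*(-5)³ = -½ + (⅙)*(-125) = -½ - 125/6 = -64/3)
n(N, v) = √2*√v (n(N, v) = √(2*v) = √2*√v)
-136*(-257 - 12) - n(73, V(17, 13)) = -136*(-257 - 12) - √2*√(-64/3) = -136*(-269) - √2*8*I*√3/3 = 36584 - 8*I*√6/3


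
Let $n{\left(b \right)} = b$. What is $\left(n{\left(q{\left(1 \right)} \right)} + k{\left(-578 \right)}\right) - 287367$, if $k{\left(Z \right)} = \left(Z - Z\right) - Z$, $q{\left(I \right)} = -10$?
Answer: $-286799$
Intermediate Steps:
$k{\left(Z \right)} = - Z$ ($k{\left(Z \right)} = 0 - Z = - Z$)
$\left(n{\left(q{\left(1 \right)} \right)} + k{\left(-578 \right)}\right) - 287367 = \left(-10 - -578\right) - 287367 = \left(-10 + 578\right) - 287367 = 568 - 287367 = -286799$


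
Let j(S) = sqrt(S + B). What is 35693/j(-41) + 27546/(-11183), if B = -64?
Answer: -27546/11183 - 5099*I*sqrt(105)/15 ≈ -2.4632 - 3483.3*I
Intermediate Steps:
j(S) = sqrt(-64 + S) (j(S) = sqrt(S - 64) = sqrt(-64 + S))
35693/j(-41) + 27546/(-11183) = 35693/(sqrt(-64 - 41)) + 27546/(-11183) = 35693/(sqrt(-105)) + 27546*(-1/11183) = 35693/((I*sqrt(105))) - 27546/11183 = 35693*(-I*sqrt(105)/105) - 27546/11183 = -5099*I*sqrt(105)/15 - 27546/11183 = -27546/11183 - 5099*I*sqrt(105)/15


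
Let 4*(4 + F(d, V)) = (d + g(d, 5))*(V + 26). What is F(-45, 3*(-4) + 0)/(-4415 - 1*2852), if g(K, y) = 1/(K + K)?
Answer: 29077/1308060 ≈ 0.022229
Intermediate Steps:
g(K, y) = 1/(2*K)
F(d, V) = -4 + (26 + V)*(d + 1/(2*d))/4 (F(d, V) = -4 + ((d + 1/(2*d))*(V + 26))/4 = -4 + ((d + 1/(2*d))*(26 + V))/4 = -4 + ((26 + V)*(d + 1/(2*d)))/4 = -4 + (26 + V)*(d + 1/(2*d))/4)
F(-45, 3*(-4) + 0)/(-4415 - 1*2852) = ((1/8)*(26 + (3*(-4) + 0) + 2*(-45)*(-16 + 26*(-45) + (3*(-4) + 0)*(-45)))/(-45))/(-4415 - 1*2852) = ((1/8)*(-1/45)*(26 + (-12 + 0) + 2*(-45)*(-16 - 1170 + (-12 + 0)*(-45))))/(-4415 - 2852) = ((1/8)*(-1/45)*(26 - 12 + 2*(-45)*(-16 - 1170 - 12*(-45))))/(-7267) = ((1/8)*(-1/45)*(26 - 12 + 2*(-45)*(-16 - 1170 + 540)))*(-1/7267) = ((1/8)*(-1/45)*(26 - 12 + 2*(-45)*(-646)))*(-1/7267) = ((1/8)*(-1/45)*(26 - 12 + 58140))*(-1/7267) = ((1/8)*(-1/45)*58154)*(-1/7267) = -29077/180*(-1/7267) = 29077/1308060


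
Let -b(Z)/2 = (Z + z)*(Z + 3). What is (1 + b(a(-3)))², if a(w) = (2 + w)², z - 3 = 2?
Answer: 2209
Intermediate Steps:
z = 5 (z = 3 + 2 = 5)
b(Z) = -2*(3 + Z)*(5 + Z) (b(Z) = -2*(Z + 5)*(Z + 3) = -2*(5 + Z)*(3 + Z) = -2*(3 + Z)*(5 + Z))
(1 + b(a(-3)))² = (1 + (-30 - 16*(2 - 3)² - 2*(2 - 3)⁴))² = (1 + (-30 - 16*(-1)² - 2*((-1)²)²))² = (1 + (-30 - 16*1 - 2*1²))² = (1 + (-30 - 16 - 2*1))² = (1 + (-30 - 16 - 2))² = (1 - 48)² = (-47)² = 2209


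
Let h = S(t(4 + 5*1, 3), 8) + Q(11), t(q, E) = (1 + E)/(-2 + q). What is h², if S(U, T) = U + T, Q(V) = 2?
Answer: 5476/49 ≈ 111.76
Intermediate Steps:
t(q, E) = (1 + E)/(-2 + q)
S(U, T) = T + U
h = 74/7 (h = (8 + (1 + 3)/(-2 + (4 + 5*1))) + 2 = (8 + 4/(-2 + (4 + 5))) + 2 = (8 + 4/(-2 + 9)) + 2 = (8 + 4/7) + 2 = 60/7 + 2 = 74/7 ≈ 10.571)
h² = (74/7)² = 5476/49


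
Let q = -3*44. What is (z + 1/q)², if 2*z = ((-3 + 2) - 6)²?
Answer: 10452289/17424 ≈ 599.88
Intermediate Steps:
z = 49/2 (z = ((-3 + 2) - 6)²/2 = (-1 - 6)²/2 = (½)*(-7)² = (½)*49 = 49/2 ≈ 24.500)
q = -132
(z + 1/q)² = (49/2 + 1/(-132))² = (49/2 - 1/132)² = (3233/132)² = 10452289/17424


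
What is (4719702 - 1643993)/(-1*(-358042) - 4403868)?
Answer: -3075709/4045826 ≈ -0.76022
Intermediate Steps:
(4719702 - 1643993)/(-1*(-358042) - 4403868) = 3075709/(358042 - 4403868) = 3075709/(-4045826) = 3075709*(-1/4045826) = -3075709/4045826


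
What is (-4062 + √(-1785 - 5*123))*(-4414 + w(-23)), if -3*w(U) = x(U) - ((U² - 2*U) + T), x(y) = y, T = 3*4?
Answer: 17103728 - 252640*I*√6/3 ≈ 1.7104e+7 - 2.0628e+5*I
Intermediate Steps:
T = 12
w(U) = 4 - U + U²/3 (w(U) = -(U - ((U² - 2*U) + 12))/3 = -(U - (12 + U² - 2*U))/3 = -(U + (-12 - U² + 2*U))/3 = -(-12 - U² + 3*U)/3 = 4 - U + U²/3)
(-4062 + √(-1785 - 5*123))*(-4414 + w(-23)) = (-4062 + √(-1785 - 5*123))*(-4414 + (4 - 1*(-23) + (⅓)*(-23)²)) = (-4062 + √(-1785 - 615))*(-4414 + (4 + 23 + (⅓)*529)) = (-4062 + √(-2400))*(-4414 + (4 + 23 + 529/3)) = (-4062 + 20*I*√6)*(-4414 + 610/3) = (-4062 + 20*I*√6)*(-12632/3) = 17103728 - 252640*I*√6/3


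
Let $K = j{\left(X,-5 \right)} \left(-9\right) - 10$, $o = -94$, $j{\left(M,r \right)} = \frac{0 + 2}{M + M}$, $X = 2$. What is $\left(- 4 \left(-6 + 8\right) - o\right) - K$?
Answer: $\frac{201}{2} \approx 100.5$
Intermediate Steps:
$j{\left(M,r \right)} = \frac{1}{M}$ ($j{\left(M,r \right)} = \frac{2}{2 M} = 2 \frac{1}{2 M} = \frac{1}{M}$)
$K = - \frac{29}{2}$ ($K = \frac{1}{2} \left(-9\right) - 10 = - \frac{9}{2} - 10 = - \frac{29}{2} \approx -14.5$)
$\left(- 4 \left(-6 + 8\right) - o\right) - K = \left(- 4 \left(-6 + 8\right) - -94\right) - - \frac{29}{2} = \left(\left(-4\right) 2 + 94\right) + \frac{29}{2} = \left(-8 + 94\right) + \frac{29}{2} = 86 + \frac{29}{2} = \frac{201}{2}$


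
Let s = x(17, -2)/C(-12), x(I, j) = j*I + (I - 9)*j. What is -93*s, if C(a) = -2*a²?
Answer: -775/48 ≈ -16.146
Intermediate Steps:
x(I, j) = I*j + j*(-9 + I) (x(I, j) = I*j + (-9 + I)*j = I*j + j*(-9 + I))
s = 25/144 (s = (-2*(-9 + 2*17))/((-2*(-12)²)) = (-2*(-9 + 34))/((-2*144)) = -2*25/(-288) = -50*(-1/288) = 25/144 ≈ 0.17361)
-93*s = -93*25/144 = -775/48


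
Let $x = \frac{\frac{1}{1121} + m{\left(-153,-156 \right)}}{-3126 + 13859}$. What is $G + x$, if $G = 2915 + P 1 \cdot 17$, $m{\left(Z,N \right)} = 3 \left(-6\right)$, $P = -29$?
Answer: $\frac{29140740269}{12031693} \approx 2422.0$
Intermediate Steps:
$m{\left(Z,N \right)} = -18$
$G = 2422$ ($G = 2915 + \left(-29\right) 1 \cdot 17 = 2915 - 493 = 2422$)
$x = - \frac{20177}{12031693}$ ($x = \frac{\frac{1}{1121} - 18}{-3126 + 13859} = \frac{\frac{1}{1121} - 18}{10733} = \left(- \frac{20177}{1121}\right) \frac{1}{10733} = - \frac{20177}{12031693} \approx -0.001677$)
$G + x = 2422 - \frac{20177}{12031693} = \frac{29140740269}{12031693}$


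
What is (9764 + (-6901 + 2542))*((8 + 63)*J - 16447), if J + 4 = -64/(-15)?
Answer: -266381101/3 ≈ -8.8794e+7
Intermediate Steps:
J = 4/15 (J = -4 - 64/(-15) = -4 - 64*(-1/15) = -4 + 64/15 = 4/15 ≈ 0.26667)
(9764 + (-6901 + 2542))*((8 + 63)*J - 16447) = (9764 + (-6901 + 2542))*((8 + 63)*(4/15) - 16447) = (9764 - 4359)*(71*(4/15) - 16447) = 5405*(284/15 - 16447) = 5405*(-246421/15) = -266381101/3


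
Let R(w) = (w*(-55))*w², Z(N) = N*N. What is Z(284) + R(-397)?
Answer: 3441473171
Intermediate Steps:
Z(N) = N²
R(w) = -55*w³ (R(w) = (-55*w)*w² = -55*w³)
Z(284) + R(-397) = 284² - 55*(-397)³ = 80656 - 55*(-62570773) = 80656 + 3441392515 = 3441473171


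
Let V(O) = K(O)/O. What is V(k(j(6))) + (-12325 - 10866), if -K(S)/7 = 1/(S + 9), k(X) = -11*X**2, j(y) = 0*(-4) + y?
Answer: -3554067139/153252 ≈ -23191.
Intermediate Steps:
j(y) = y (j(y) = 0 + y = y)
K(S) = -7/(9 + S) (K(S) = -7/(S + 9) = -7/(9 + S))
V(O) = -7/(O*(9 + O)) (V(O) = (-7/(9 + O))/O = -7/(O*(9 + O)))
V(k(j(6))) + (-12325 - 10866) = -7/(((-11*6**2))*(9 - 11*6**2)) + (-12325 - 10866) = -7/(((-11*36))*(9 - 11*36)) - 23191 = -7/(-396*(9 - 396)) - 23191 = -7*(-1/396)/(-387) - 23191 = -7*(-1/396)*(-1/387) - 23191 = -7/153252 - 23191 = -3554067139/153252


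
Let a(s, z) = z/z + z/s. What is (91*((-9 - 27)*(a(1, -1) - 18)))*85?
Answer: 5012280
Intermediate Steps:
a(s, z) = 1 + z/s
(91*((-9 - 27)*(a(1, -1) - 18)))*85 = (91*((-9 - 27)*((1 - 1)/1 - 18)))*85 = (91*(-36*(1*0 - 18)))*85 = (91*(-36*(0 - 18)))*85 = (91*(-36*(-18)))*85 = (91*648)*85 = 58968*85 = 5012280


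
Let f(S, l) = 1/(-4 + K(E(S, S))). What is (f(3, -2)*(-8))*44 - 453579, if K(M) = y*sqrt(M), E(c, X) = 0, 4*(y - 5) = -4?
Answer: -453491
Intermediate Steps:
y = 4 (y = 5 + (1/4)*(-4) = 5 - 1 = 4)
K(M) = 4*sqrt(M)
f(S, l) = -1/4 (f(S, l) = 1/(-4 + 4*sqrt(0)) = 1/(-4 + 4*0) = 1/(-4 + 0) = 1/(-4) = -1/4)
(f(3, -2)*(-8))*44 - 453579 = -1/4*(-8)*44 - 453579 = 2*44 - 453579 = 88 - 453579 = -453491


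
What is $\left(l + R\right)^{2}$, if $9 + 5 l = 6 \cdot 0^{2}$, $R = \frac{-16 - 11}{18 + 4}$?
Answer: $\frac{110889}{12100} \approx 9.1644$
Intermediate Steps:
$R = - \frac{27}{22} \approx -1.2273$
$l = - \frac{9}{5}$ ($l = - \frac{9}{5} + \frac{6 \cdot 0^{2}}{5} = - \frac{9}{5} + \frac{6 \cdot 0}{5} = - \frac{9}{5} + \frac{1}{5} \cdot 0 = - \frac{9}{5} + 0 = - \frac{9}{5} \approx -1.8$)
$\left(l + R\right)^{2} = \left(- \frac{9}{5} - \frac{27}{22}\right)^{2} = \left(- \frac{333}{110}\right)^{2} = \frac{110889}{12100}$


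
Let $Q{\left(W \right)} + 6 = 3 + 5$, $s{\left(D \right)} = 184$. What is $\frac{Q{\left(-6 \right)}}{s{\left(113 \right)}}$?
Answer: $\frac{1}{92} \approx 0.01087$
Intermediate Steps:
$Q{\left(W \right)} = 2$ ($Q{\left(W \right)} = -6 + \left(3 + 5\right) = -6 + 8 = 2$)
$\frac{Q{\left(-6 \right)}}{s{\left(113 \right)}} = \frac{2}{184} = 2 \cdot \frac{1}{184} = \frac{1}{92}$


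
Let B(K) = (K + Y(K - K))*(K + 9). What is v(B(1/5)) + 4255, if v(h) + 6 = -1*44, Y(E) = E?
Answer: 4205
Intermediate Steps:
B(K) = K*(9 + K) (B(K) = (K + (K - K))*(K + 9) = (K + 0)*(9 + K) = K*(9 + K))
v(h) = -50 (v(h) = -6 - 1*44 = -6 - 44 = -50)
v(B(1/5)) + 4255 = -50 + 4255 = 4205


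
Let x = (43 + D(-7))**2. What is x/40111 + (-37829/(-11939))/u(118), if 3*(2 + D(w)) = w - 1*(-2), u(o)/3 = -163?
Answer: 22544820611/702524630943 ≈ 0.032091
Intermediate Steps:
u(o) = -489 (u(o) = 3*(-163) = -489)
D(w) = -4/3 + w/3 (D(w) = -2 + (w - 1*(-2))/3 = -2 + (w + 2)/3 = -2 + (2 + w)/3 = -2 + (2/3 + w/3) = -4/3 + w/3)
x = 13924/9 (x = (43 + (-4/3 + (1/3)*(-7)))**2 = (43 + (-4/3 - 7/3))**2 = (43 - 11/3)**2 = (118/3)**2 = 13924/9 ≈ 1547.1)
x/40111 + (-37829/(-11939))/u(118) = (13924/9)/40111 - 37829/(-11939)/(-489) = (13924/9)*(1/40111) - 37829*(-1/11939)*(-1/489) = 13924/360999 + (37829/11939)*(-1/489) = 13924/360999 - 37829/5838171 = 22544820611/702524630943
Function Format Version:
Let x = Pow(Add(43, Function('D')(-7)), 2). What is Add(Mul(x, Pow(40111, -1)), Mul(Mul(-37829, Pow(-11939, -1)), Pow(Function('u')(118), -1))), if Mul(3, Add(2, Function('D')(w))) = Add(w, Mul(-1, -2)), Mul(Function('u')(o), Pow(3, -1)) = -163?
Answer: Rational(22544820611, 702524630943) ≈ 0.032091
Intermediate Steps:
Function('u')(o) = -489 (Function('u')(o) = Mul(3, -163) = -489)
Function('D')(w) = Add(Rational(-4, 3), Mul(Rational(1, 3), w)) (Function('D')(w) = Add(-2, Mul(Rational(1, 3), Add(w, Mul(-1, -2)))) = Add(-2, Mul(Rational(1, 3), Add(w, 2))) = Add(-2, Mul(Rational(1, 3), Add(2, w))) = Add(-2, Add(Rational(2, 3), Mul(Rational(1, 3), w))) = Add(Rational(-4, 3), Mul(Rational(1, 3), w)))
x = Rational(13924, 9) (x = Pow(Add(43, Add(Rational(-4, 3), Mul(Rational(1, 3), -7))), 2) = Pow(Add(43, Add(Rational(-4, 3), Rational(-7, 3))), 2) = Pow(Add(43, Rational(-11, 3)), 2) = Pow(Rational(118, 3), 2) = Rational(13924, 9) ≈ 1547.1)
Add(Mul(x, Pow(40111, -1)), Mul(Mul(-37829, Pow(-11939, -1)), Pow(Function('u')(118), -1))) = Add(Mul(Rational(13924, 9), Pow(40111, -1)), Mul(Mul(-37829, Pow(-11939, -1)), Pow(-489, -1))) = Add(Mul(Rational(13924, 9), Rational(1, 40111)), Mul(Mul(-37829, Rational(-1, 11939)), Rational(-1, 489))) = Add(Rational(13924, 360999), Mul(Rational(37829, 11939), Rational(-1, 489))) = Add(Rational(13924, 360999), Rational(-37829, 5838171)) = Rational(22544820611, 702524630943)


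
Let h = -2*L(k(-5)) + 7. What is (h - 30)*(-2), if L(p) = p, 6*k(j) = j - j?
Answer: 46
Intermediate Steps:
k(j) = 0 (k(j) = (j - j)/6 = (1/6)*0 = 0)
h = 7 (h = -2*0 + 7 = 0 + 7 = 7)
(h - 30)*(-2) = (7 - 30)*(-2) = -23*(-2) = 46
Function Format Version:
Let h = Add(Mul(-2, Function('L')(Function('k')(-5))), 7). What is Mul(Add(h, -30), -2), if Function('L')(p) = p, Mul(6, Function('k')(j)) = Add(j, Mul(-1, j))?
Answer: 46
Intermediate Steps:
Function('k')(j) = 0 (Function('k')(j) = Mul(Rational(1, 6), Add(j, Mul(-1, j))) = Mul(Rational(1, 6), 0) = 0)
h = 7 (h = Add(Mul(-2, 0), 7) = Add(0, 7) = 7)
Mul(Add(h, -30), -2) = Mul(Add(7, -30), -2) = Mul(-23, -2) = 46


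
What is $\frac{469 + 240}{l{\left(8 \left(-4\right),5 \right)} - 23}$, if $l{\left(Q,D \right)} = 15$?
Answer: $- \frac{709}{8} \approx -88.625$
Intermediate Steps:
$\frac{469 + 240}{l{\left(8 \left(-4\right),5 \right)} - 23} = \frac{469 + 240}{15 - 23} = \frac{709}{-8} = 709 \left(- \frac{1}{8}\right) = - \frac{709}{8}$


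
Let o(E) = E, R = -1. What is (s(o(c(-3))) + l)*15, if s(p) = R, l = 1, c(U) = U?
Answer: 0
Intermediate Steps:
s(p) = -1
(s(o(c(-3))) + l)*15 = (-1 + 1)*15 = 0*15 = 0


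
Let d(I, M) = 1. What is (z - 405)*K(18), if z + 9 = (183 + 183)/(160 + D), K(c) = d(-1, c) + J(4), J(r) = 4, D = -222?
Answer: -65085/31 ≈ -2099.5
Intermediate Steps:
K(c) = 5 (K(c) = 1 + 4 = 5)
z = -462/31 (z = -9 + (183 + 183)/(160 - 222) = -9 + 366/(-62) = -9 + 366*(-1/62) = -9 - 183/31 = -462/31 ≈ -14.903)
(z - 405)*K(18) = (-462/31 - 405)*5 = -13017/31*5 = -65085/31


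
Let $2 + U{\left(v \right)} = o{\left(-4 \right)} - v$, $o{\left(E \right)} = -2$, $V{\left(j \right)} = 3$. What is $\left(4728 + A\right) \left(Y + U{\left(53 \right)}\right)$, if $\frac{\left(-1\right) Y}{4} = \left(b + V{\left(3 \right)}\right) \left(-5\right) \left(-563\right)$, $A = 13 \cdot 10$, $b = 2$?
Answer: $-273782306$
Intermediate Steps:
$A = 130$
$U{\left(v \right)} = -4 - v$ ($U{\left(v \right)} = -2 - \left(2 + v\right) = -4 - v$)
$Y = -56300$ ($Y = - 4 \left(2 + 3\right) \left(-5\right) \left(-563\right) = - 4 \cdot 5 \left(-5\right) \left(-563\right) = - 4 \left(\left(-25\right) \left(-563\right)\right) = \left(-4\right) 14075 = -56300$)
$\left(4728 + A\right) \left(Y + U{\left(53 \right)}\right) = \left(4728 + 130\right) \left(-56300 - 57\right) = 4858 \left(-56300 - 57\right) = 4858 \left(-56357\right) = -273782306$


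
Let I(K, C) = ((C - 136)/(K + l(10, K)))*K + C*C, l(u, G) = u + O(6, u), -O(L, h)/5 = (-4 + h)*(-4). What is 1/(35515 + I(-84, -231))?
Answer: 23/2059562 ≈ 1.1167e-5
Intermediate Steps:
O(L, h) = -80 + 20*h (O(L, h) = -5*(-4 + h)*(-4) = -5*(16 - 4*h) = -80 + 20*h)
l(u, G) = -80 + 21*u (l(u, G) = u + (-80 + 20*u) = -80 + 21*u)
I(K, C) = C² + K*(-136 + C)/(130 + K) (I(K, C) = ((C - 136)/(K + (-80 + 21*10)))*K + C*C = ((-136 + C)/(K + (-80 + 210)))*K + C² = ((-136 + C)/(K + 130))*K + C² = ((-136 + C)/(130 + K))*K + C² = K*(-136 + C)/(130 + K) + C² = C² + K*(-136 + C)/(130 + K))
1/(35515 + I(-84, -231)) = 1/(35515 + (-136*(-84) + 130*(-231)² - 231*(-84) - 84*(-231)²)/(130 - 84)) = 1/(35515 + (11424 + 130*53361 + 19404 - 84*53361)/46) = 1/(35515 + (11424 + 6936930 + 19404 - 4482324)/46) = 1/(35515 + (1/46)*2485434) = 1/(35515 + 1242717/23) = 1/(2059562/23) = 23/2059562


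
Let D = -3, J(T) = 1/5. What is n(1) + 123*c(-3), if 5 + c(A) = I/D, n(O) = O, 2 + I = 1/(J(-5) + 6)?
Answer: -16697/31 ≈ -538.61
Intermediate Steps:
J(T) = ⅕
I = -57/31 (I = -2 + 1/(⅕ + 6) = -2 + 1/(31/5) = -2 + 5/31 = -57/31 ≈ -1.8387)
c(A) = -136/31 (c(A) = -5 - 57/31/(-3) = -5 - 57/31*(-⅓) = -5 + 19/31 = -136/31)
n(1) + 123*c(-3) = 1 + 123*(-136/31) = 1 - 16728/31 = -16697/31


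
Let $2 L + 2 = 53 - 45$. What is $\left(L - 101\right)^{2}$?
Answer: $9604$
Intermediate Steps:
$L = 3$ ($L = -1 + \frac{53 - 45}{2} = -1 + \frac{1}{2} \cdot 8 = -1 + 4 = 3$)
$\left(L - 101\right)^{2} = \left(3 - 101\right)^{2} = \left(-98\right)^{2} = 9604$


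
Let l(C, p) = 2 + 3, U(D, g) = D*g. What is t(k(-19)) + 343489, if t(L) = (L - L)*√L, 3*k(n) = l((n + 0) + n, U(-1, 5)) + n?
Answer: 343489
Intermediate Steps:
l(C, p) = 5
k(n) = 5/3 + n/3 (k(n) = (5 + n)/3 = 5/3 + n/3)
t(L) = 0 (t(L) = 0*√L = 0)
t(k(-19)) + 343489 = 0 + 343489 = 343489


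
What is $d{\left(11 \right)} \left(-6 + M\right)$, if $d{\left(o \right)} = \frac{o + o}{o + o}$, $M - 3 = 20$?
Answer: $17$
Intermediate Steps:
$M = 23$ ($M = 3 + 20 = 23$)
$d{\left(o \right)} = 1$ ($d{\left(o \right)} = \frac{2 o}{2 o} = 2 o \frac{1}{2 o} = 1$)
$d{\left(11 \right)} \left(-6 + M\right) = 1 \left(-6 + 23\right) = 1 \cdot 17 = 17$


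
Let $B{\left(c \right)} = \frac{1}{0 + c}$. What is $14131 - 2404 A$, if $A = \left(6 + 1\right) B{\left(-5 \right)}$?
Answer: $\frac{87483}{5} \approx 17497.0$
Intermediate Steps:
$B{\left(c \right)} = \frac{1}{c}$
$A = - \frac{7}{5}$ ($A = \frac{6 + 1}{-5} = 7 \left(- \frac{1}{5}\right) = - \frac{7}{5} \approx -1.4$)
$14131 - 2404 A = 14131 - - \frac{16828}{5} = 14131 + \frac{16828}{5} = \frac{87483}{5}$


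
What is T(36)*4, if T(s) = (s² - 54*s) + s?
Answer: -2448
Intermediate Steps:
T(s) = s² - 53*s
T(36)*4 = (36*(-53 + 36))*4 = (36*(-17))*4 = -612*4 = -2448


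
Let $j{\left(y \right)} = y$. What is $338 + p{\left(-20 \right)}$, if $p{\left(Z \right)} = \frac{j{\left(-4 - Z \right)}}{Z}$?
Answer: $\frac{1686}{5} \approx 337.2$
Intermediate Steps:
$p{\left(Z \right)} = \frac{-4 - Z}{Z}$
$338 + p{\left(-20 \right)} = 338 + \frac{-4 - -20}{-20} = 338 - \frac{-4 + 20}{20} = 338 - \frac{4}{5} = \frac{1686}{5}$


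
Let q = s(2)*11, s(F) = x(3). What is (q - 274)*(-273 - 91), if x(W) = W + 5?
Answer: 67704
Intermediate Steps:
x(W) = 5 + W
s(F) = 8 (s(F) = 5 + 3 = 8)
q = 88 (q = 8*11 = 88)
(q - 274)*(-273 - 91) = (88 - 274)*(-273 - 91) = -186*(-364) = 67704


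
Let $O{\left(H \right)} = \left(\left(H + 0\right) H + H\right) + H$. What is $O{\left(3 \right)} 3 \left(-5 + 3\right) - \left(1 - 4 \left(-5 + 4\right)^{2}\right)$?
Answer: $-87$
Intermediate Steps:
$O{\left(H \right)} = H^{2} + 2 H$ ($O{\left(H \right)} = \left(H H + H\right) + H = \left(H^{2} + H\right) + H = \left(H + H^{2}\right) + H = H^{2} + 2 H$)
$O{\left(3 \right)} 3 \left(-5 + 3\right) - \left(1 - 4 \left(-5 + 4\right)^{2}\right) = 3 \left(2 + 3\right) 3 \left(-5 + 3\right) - \left(1 - 4 \left(-5 + 4\right)^{2}\right) = 3 \cdot 5 \cdot 3 \left(-2\right) - \left(1 - 4 \left(-1\right)^{2}\right) = 15 \left(-6\right) + \left(4 \cdot 1 - 1\right) = -90 + \left(4 - 1\right) = -90 + 3 = -87$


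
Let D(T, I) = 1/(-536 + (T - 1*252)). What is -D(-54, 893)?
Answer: 1/842 ≈ 0.0011876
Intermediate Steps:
D(T, I) = 1/(-788 + T) (D(T, I) = 1/(-536 + (T - 252)) = 1/(-536 + (-252 + T)) = 1/(-788 + T))
-D(-54, 893) = -1/(-788 - 54) = -1/(-842) = -1*(-1/842) = 1/842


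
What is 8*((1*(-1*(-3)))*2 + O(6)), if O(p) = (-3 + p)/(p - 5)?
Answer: 72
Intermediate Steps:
O(p) = (-3 + p)/(-5 + p)
8*((1*(-1*(-3)))*2 + O(6)) = 8*((1*(-1*(-3)))*2 + (-3 + 6)/(-5 + 6)) = 8*((1*3)*2 + 3/1) = 8*(3*2 + 1*3) = 8*(6 + 3) = 8*9 = 72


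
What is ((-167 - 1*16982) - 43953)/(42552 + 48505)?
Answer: -61102/91057 ≈ -0.67103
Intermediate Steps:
((-167 - 1*16982) - 43953)/(42552 + 48505) = ((-167 - 16982) - 43953)/91057 = (-17149 - 43953)*(1/91057) = -61102*1/91057 = -61102/91057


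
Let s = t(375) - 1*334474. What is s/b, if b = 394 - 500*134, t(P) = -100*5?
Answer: 55829/11101 ≈ 5.0292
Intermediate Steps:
t(P) = -500
s = -334974 (s = -500 - 1*334474 = -500 - 334474 = -334974)
b = -66606 (b = 394 - 67000 = -66606)
s/b = -334974/(-66606) = -334974*(-1/66606) = 55829/11101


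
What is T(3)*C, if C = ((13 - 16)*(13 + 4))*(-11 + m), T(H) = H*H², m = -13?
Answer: 33048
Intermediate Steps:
T(H) = H³
C = 1224 (C = ((13 - 16)*(13 + 4))*(-11 - 13) = -3*17*(-24) = -51*(-24) = 1224)
T(3)*C = 3³*1224 = 27*1224 = 33048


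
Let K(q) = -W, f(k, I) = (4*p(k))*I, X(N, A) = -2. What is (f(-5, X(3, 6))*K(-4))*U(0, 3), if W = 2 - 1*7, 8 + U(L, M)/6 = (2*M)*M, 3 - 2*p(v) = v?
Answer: -9600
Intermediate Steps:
p(v) = 3/2 - v/2
U(L, M) = -48 + 12*M**2 (U(L, M) = -48 + 6*((2*M)*M) = -48 + 6*(2*M**2) = -48 + 12*M**2)
W = -5 (W = 2 - 7 = -5)
f(k, I) = I*(6 - 2*k) (f(k, I) = (4*(3/2 - k/2))*I = (6 - 2*k)*I = I*(6 - 2*k))
K(q) = 5 (K(q) = -1*(-5) = 5)
(f(-5, X(3, 6))*K(-4))*U(0, 3) = ((2*(-2)*(3 - 1*(-5)))*5)*(-48 + 12*3**2) = ((2*(-2)*(3 + 5))*5)*(-48 + 12*9) = ((2*(-2)*8)*5)*(-48 + 108) = -32*5*60 = -160*60 = -9600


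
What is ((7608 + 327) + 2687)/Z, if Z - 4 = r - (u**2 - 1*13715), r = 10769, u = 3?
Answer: 10622/24479 ≈ 0.43392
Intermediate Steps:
Z = 24479 (Z = 4 + (10769 - (3**2 - 1*13715)) = 4 + (10769 - (9 - 13715)) = 4 + (10769 - 1*(-13706)) = 4 + (10769 + 13706) = 4 + 24475 = 24479)
((7608 + 327) + 2687)/Z = ((7608 + 327) + 2687)/24479 = (7935 + 2687)*(1/24479) = 10622*(1/24479) = 10622/24479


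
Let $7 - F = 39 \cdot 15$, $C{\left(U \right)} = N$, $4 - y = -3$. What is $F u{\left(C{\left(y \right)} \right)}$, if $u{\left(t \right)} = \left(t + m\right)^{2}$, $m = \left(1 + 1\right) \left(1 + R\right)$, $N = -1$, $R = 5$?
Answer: $-69938$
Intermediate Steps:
$y = 7$ ($y = 4 - -3 = 4 + 3 = 7$)
$C{\left(U \right)} = -1$
$F = -578$ ($F = 7 - 39 \cdot 15 = 7 - 585 = -578$)
$m = 12$ ($m = \left(1 + 1\right) \left(1 + 5\right) = 2 \cdot 6 = 12$)
$u{\left(t \right)} = \left(12 + t\right)^{2}$ ($u{\left(t \right)} = \left(t + 12\right)^{2} = \left(12 + t\right)^{2}$)
$F u{\left(C{\left(y \right)} \right)} = - 578 \left(12 - 1\right)^{2} = - 578 \cdot 11^{2} = \left(-578\right) 121 = -69938$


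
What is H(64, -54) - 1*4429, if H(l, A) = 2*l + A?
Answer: -4355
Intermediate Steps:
H(l, A) = A + 2*l
H(64, -54) - 1*4429 = (-54 + 2*64) - 1*4429 = (-54 + 128) - 4429 = 74 - 4429 = -4355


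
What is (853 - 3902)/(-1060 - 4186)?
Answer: 3049/5246 ≈ 0.58120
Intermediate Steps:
(853 - 3902)/(-1060 - 4186) = -3049/(-5246) = -3049*(-1/5246) = 3049/5246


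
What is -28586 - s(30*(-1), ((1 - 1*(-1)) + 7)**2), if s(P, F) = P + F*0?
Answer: -28556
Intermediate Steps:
s(P, F) = P (s(P, F) = P + 0 = P)
-28586 - s(30*(-1), ((1 - 1*(-1)) + 7)**2) = -28586 - 30*(-1) = -28586 - 1*(-30) = -28586 + 30 = -28556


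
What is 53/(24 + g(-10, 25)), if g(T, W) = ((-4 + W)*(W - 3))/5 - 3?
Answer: 265/567 ≈ 0.46737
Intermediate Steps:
g(T, W) = -3 + (-4 + W)*(-3 + W)/5 (g(T, W) = ((-4 + W)*(-3 + W))/5 - 3 = (-4 + W)*(-3 + W)/5 - 3 = -3 + (-4 + W)*(-3 + W)/5)
53/(24 + g(-10, 25)) = 53/(24 + (-⅗ - 7/5*25 + (⅕)*25²)) = 53/(24 + (-⅗ - 35 + (⅕)*625)) = 53/(24 + (-⅗ - 35 + 125)) = 53/(24 + 447/5) = 53/(567/5) = (5/567)*53 = 265/567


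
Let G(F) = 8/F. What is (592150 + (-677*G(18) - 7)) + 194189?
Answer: 7074280/9 ≈ 7.8603e+5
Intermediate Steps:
(592150 + (-677*G(18) - 7)) + 194189 = (592150 + (-5416/18 - 7)) + 194189 = (592150 + (-677*4/9 - 7)) + 194189 = (592150 + (-2708/9 - 7)) + 194189 = (592150 - 2771/9) + 194189 = 5326579/9 + 194189 = 7074280/9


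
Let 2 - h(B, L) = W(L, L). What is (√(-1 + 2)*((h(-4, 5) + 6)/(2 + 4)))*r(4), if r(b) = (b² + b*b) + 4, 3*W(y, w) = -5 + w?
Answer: 48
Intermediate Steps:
W(y, w) = -5/3 + w/3 (W(y, w) = (-5 + w)/3 = -5/3 + w/3)
h(B, L) = 11/3 - L/3 (h(B, L) = 2 - (-5/3 + L/3) = 2 + (5/3 - L/3) = 11/3 - L/3)
r(b) = 4 + 2*b² (r(b) = (b² + b²) + 4 = 2*b² + 4 = 4 + 2*b²)
(√(-1 + 2)*((h(-4, 5) + 6)/(2 + 4)))*r(4) = (√(-1 + 2)*(((11/3 - ⅓*5) + 6)/(2 + 4)))*(4 + 2*4²) = (√1*(((11/3 - 5/3) + 6)/6))*(4 + 2*16) = (1*((2 + 6)*(⅙)))*(4 + 32) = (1*(8*(⅙)))*36 = (1*(4/3))*36 = (4/3)*36 = 48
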